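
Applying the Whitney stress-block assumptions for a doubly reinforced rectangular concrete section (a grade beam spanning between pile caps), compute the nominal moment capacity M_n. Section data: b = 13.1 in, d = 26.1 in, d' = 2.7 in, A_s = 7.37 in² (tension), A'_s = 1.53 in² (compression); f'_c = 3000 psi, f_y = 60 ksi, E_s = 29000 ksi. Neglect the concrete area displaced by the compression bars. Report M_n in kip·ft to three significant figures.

Assume both steels yield.
a = (A_s − A'_s) f_y/(0.85 f'_c b) = (7.37 − 1.53) × 60/(0.85 × 3 × 13.1) = 10.489 in.
c = a/β₁ = 10.489/0.85 = 12.340 in; ε'_s = 0.003(c − d')/c = 0.0023 ≥ ε_y = 0.0021, so the compression steel yields.
M_n = (A_s − A'_s) f_y (d − a/2) + A'_s f_y (d − d') = 350.4 × (26.1 − 5.2445) + 91.8 × (26.1 − 2.7) = 7307.8 + 2148.1 = 9455.9 kip·in = 9455.9/12 = 787.99 kip·ft.

M_n ≈ 788 kip·ft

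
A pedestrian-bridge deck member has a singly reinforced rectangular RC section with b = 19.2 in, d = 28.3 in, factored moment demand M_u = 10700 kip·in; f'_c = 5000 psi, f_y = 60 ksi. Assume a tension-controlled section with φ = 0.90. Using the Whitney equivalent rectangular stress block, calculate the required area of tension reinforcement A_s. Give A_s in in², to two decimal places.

A_s ≈ 7.79 in²

M_n = M_u/φ = 10700/0.90 = 11888.9 kip·in.
From M_n = 0.85 f'_c a b (d − a/2):
a = d − √(d² − 2M_n/(0.85 f'_c b)) = 28.3 − √(28.3² − 2 × 11888.9/(0.85 × 5 × 19.2)) = 5.728 in.
A_s = 0.85 f'_c a b / f_y = 0.85 × 5 × 5.728 × 19.2 / 60 = 7.790 in².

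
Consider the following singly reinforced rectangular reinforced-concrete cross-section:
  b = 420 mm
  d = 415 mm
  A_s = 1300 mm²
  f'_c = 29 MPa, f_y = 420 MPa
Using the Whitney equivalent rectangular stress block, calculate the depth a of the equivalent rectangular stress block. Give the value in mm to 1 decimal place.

a ≈ 52.7 mm

T = A_s f_y = 1300 × 420 = 546000 N = 546 kN.
Setting C = 0.85 f'_c a b equal to T: a = 546000/(0.85 × 29 × 420) = 52.7 mm.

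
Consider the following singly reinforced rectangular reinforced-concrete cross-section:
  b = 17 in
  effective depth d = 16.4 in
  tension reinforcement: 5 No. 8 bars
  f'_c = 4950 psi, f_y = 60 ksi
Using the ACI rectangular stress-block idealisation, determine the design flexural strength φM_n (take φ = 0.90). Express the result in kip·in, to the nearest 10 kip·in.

φM_n ≈ 3140 kip·in

A_s = 5 × 0.79 = 3.95 in².
T = A_s f_y = 3.95 × 60 = 237 kips.
a = T/(0.85 f'_c b) = 237/(0.85 × 4.95 × 17) = 3.313 in.
M_n = T(d − a/2) = 237 × (16.4 − 1.6565) = 3494.2 kip·in.
φM_n = 0.90 × 3494.2 = 3144.8 kip·in.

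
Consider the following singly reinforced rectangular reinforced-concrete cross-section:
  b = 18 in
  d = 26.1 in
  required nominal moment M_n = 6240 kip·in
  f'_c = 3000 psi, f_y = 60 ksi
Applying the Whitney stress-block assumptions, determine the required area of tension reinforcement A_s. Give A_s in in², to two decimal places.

A_s ≈ 4.49 in²

From M_n = 0.85 f'_c a b (d − a/2):
a = d − √(d² − 2M_n/(0.85 f'_c b)) = 26.1 − √(26.1² − 2 × 6240/(0.85 × 3 × 18)) = 5.868 in.
A_s = 0.85 f'_c a b / f_y = 0.85 × 3 × 5.868 × 18 / 60 = 4.489 in².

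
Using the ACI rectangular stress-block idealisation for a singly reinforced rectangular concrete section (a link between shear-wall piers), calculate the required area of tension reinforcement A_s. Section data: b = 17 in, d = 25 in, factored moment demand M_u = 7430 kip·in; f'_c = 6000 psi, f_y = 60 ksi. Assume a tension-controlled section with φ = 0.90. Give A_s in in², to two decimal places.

M_n = M_u/φ = 7430/0.90 = 8255.56 kip·in.
From M_n = 0.85 f'_c a b (d − a/2):
a = d − √(d² − 2M_n/(0.85 f'_c b)) = 25 − √(25² − 2 × 8255.56/(0.85 × 6 × 17)) = 4.154 in.
A_s = 0.85 f'_c a b / f_y = 0.85 × 6 × 4.154 × 17 / 60 = 6.003 in².

A_s ≈ 6.00 in²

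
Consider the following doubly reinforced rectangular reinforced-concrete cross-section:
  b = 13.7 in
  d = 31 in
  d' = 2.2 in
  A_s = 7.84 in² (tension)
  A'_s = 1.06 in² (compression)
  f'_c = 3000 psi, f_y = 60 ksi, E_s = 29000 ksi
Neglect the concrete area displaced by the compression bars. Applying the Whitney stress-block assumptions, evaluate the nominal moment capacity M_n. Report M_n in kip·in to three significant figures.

M_n ≈ 12100 kip·in

Assume both steels yield.
a = (A_s − A'_s) f_y/(0.85 f'_c b) = (7.84 − 1.06) × 60/(0.85 × 3 × 13.7) = 11.644 in.
c = a/β₁ = 11.644/0.85 = 13.699 in; ε'_s = 0.003(c − d')/c = 0.0025 ≥ ε_y = 0.0021, so the compression steel yields.
M_n = (A_s − A'_s) f_y (d − a/2) + A'_s f_y (d − d') = 406.8 × (31 − 5.822) + 63.6 × (31 − 2.2) = 10242.4 + 1831.7 = 12074.1 kip·in.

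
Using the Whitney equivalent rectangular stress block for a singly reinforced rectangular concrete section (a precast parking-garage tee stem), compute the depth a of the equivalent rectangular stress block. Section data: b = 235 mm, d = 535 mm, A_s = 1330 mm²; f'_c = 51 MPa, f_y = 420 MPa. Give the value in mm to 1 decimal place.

T = A_s f_y = 1330 × 420 = 558600 N = 558.6 kN.
Setting C = 0.85 f'_c a b equal to T: a = 558600/(0.85 × 51 × 235) = 54.8 mm.

a ≈ 54.8 mm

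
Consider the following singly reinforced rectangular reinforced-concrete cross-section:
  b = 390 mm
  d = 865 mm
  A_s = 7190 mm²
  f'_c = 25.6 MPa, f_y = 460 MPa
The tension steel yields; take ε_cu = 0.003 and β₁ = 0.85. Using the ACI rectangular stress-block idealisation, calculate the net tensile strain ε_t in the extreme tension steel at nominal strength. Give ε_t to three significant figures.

a = A_s f_y/(0.85 f'_c b) = 389.73 mm.
β₁ = 0.85, so c = a/β₁ = 389.73/0.85 = 458.51 mm.
From the linear strain diagram with ε_cu = 0.003: ε_t = 0.003 (d − c)/c = 0.003 × (865 − 458.51)/458.51 = 0.00266.
ε_t < 0.004 — the section is over-reinforced for flexure under ACI limits.

ε_t ≈ 0.00266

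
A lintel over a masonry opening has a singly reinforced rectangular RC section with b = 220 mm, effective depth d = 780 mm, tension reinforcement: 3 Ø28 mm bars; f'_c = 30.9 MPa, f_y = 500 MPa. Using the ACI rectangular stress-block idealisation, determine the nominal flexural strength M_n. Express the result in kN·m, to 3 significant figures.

A_s = 3 × 616 = 1848 mm².
T = A_s f_y = 1848 × 500 = 924000 N = 924 kN.
From C = T: a = T/(0.85 f'_c b) = 924000/(0.85 × 30.9 × 220) = 159.91 mm.
M_n = T(d − a/2) = 924 kN × (780 − 79.955) mm = 646.84 kN·m.

M_n ≈ 647 kN·m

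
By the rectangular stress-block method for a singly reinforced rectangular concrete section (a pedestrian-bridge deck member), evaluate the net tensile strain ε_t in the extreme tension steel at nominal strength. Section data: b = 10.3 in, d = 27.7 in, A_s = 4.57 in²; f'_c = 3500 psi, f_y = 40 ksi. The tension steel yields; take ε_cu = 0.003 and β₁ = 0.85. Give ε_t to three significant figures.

ε_t ≈ 0.00884

a = A_s f_y/(0.85 f'_c b) = 5.966 in.
β₁ = 0.85, so c = a/β₁ = 5.966/0.85 = 7.019 in.
From the linear strain diagram with ε_cu = 0.003: ε_t = 0.003 (d − c)/c = 0.003 × (27.7 − 7.019)/7.019 = 0.00884.
Since ε_t ≥ 0.005, the section is tension-controlled.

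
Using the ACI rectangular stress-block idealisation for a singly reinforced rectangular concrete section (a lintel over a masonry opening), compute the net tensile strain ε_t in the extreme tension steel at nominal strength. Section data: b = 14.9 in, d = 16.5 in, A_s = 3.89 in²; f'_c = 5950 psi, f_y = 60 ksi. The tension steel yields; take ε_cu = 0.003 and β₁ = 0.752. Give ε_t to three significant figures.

a = A_s f_y/(0.85 f'_c b) = 3.097 in.
β₁ = 0.752, so c = a/β₁ = 3.097/0.752 = 4.118 in.
From the linear strain diagram with ε_cu = 0.003: ε_t = 0.003 (d − c)/c = 0.003 × (16.5 − 4.118)/4.118 = 0.00902.
Since ε_t ≥ 0.005, the section is tension-controlled.

ε_t ≈ 0.00902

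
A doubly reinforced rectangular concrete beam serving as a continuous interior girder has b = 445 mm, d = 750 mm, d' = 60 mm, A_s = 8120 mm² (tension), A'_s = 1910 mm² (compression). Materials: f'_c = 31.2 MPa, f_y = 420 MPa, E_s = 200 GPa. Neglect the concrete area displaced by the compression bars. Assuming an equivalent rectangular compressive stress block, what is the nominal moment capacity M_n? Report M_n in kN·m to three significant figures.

M_n ≈ 2220 kN·m

Assume both tension and compression steel yield.
Net tension couple steel: A_s − A'_s = 6210 mm².
a = (A_s − A'_s) f_y / (0.85 f'_c b) = 2608200/(0.85 × 31.2 × 445) = 221.01 mm.
c = a/β₁ = 221.01/0.827 = 267.24 mm; ε'_s = 0.003(c − d')/c = 0.0023 ≥ f_y/E_s = 0.0021, so compression steel does yield.
M_n = (A_s − A'_s) f_y (d − a/2) + A'_s f_y (d − d') = [2608200 × (750 − 110.505) + 802200 × (750 − 60)] × 10⁻⁶ = 1667.93 + 553.52 = 2221.45 kN·m.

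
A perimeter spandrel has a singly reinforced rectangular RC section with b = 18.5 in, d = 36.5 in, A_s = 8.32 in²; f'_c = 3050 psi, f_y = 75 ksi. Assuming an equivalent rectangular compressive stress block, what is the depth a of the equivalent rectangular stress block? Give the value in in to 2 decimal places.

T = A_s f_y = 8.32 × 75 = 624 kips.
a = T/(0.85 f'_c b) = 624/(0.85 × 3.05 × 18.5) = 13.01 in.

a ≈ 13.01 in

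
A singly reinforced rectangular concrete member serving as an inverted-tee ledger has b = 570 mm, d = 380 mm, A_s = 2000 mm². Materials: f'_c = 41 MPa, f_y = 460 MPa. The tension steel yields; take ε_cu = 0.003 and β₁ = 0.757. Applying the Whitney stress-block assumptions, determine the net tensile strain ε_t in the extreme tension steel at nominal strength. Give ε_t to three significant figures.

a = A_s f_y/(0.85 f'_c b) = 46.31 mm.
β₁ = 0.757, so c = a/β₁ = 46.31/0.757 = 61.18 mm.
From the linear strain diagram with ε_cu = 0.003: ε_t = 0.003 (d − c)/c = 0.003 × (380 − 61.18)/61.18 = 0.0156.
Since ε_t ≥ 0.005, the section is tension-controlled.

ε_t ≈ 0.0156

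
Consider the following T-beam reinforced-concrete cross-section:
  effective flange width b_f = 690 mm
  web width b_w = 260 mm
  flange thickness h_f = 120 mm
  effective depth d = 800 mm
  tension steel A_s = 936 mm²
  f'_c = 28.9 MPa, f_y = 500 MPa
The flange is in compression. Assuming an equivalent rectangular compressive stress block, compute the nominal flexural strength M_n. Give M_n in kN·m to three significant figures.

Tension: T = A_s f_y = 936 × 500 = 468000 N.
Try a within the flange: a = T/(0.85 f'_c b_f) = 468000/(0.85 × 28.9 × 690) = 27.61 mm.
Since a = 27.61 ≤ h_f = 120 mm, the stress block lies entirely in the flange; analyse as a rectangular beam of width b_f.
M_n = T(d − a/2) = 468000 × (800 − 13.805) = 367.94 × 10⁶ N·mm.
M_n = 367.94 kN·m.

M_n ≈ 368 kN·m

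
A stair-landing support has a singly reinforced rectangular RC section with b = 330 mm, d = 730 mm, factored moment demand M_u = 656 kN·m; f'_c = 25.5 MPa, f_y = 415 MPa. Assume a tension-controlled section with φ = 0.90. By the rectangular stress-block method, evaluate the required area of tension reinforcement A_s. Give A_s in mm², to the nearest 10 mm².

M_n = M_u/φ = 656/0.90 = 728.889 kN·m.
With M_n = 0.85 f'_c a b (d − a/2), solve the quadratic for a:
a = d − √(d² − 2M_n/(0.85 f'_c b)) = 730 − √(730² − 2 × 728.889×10⁶/(0.85 × 25.5 × 330)) = 156.33 mm.
A_s = 0.85 f'_c a b / f_y = 0.85 × 25.5 × 156.33 × 330 / 415 = 2694.4 mm².

A_s ≈ 2690 mm²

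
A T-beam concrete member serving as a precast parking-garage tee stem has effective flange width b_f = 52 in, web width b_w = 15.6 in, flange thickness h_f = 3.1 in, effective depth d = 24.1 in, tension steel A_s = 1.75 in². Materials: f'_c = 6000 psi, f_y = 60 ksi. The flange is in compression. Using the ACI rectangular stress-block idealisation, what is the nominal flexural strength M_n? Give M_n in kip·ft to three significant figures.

M_n ≈ 209 kip·ft

Tension: T = A_s f_y = 1.75 × 60 = 105 kips.
Try a within the flange: a = T/(0.85 f'_c b_f) = 105/(0.85 × 6 × 52) = 0.396 in.
Since a = 0.396 ≤ h_f = 3.1 in, the stress block lies entirely in the flange; analyse as a rectangular beam of width b_f.
M_n = T(d − a/2) = 105 × (24.1 − 0.198) = 2509.7 kip·in.
M_n = 2509.7/12 = 209.14 kip·ft.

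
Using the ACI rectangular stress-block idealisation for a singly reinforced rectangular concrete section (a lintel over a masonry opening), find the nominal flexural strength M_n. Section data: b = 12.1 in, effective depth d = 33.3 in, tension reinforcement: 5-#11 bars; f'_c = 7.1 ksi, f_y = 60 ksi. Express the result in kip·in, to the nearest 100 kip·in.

M_n ≈ 14100 kip·in

A_s = 5 × 1.56 = 7.8 in².
T = A_s f_y = 7.8 × 60 = 468 kips.
a = T/(0.85 f'_c b) = 468/(0.85 × 7.1 × 12.1) = 6.409 in.
M_n = T(d − a/2) = 468 × (33.3 − 3.2045) = 14084.7 kip·in.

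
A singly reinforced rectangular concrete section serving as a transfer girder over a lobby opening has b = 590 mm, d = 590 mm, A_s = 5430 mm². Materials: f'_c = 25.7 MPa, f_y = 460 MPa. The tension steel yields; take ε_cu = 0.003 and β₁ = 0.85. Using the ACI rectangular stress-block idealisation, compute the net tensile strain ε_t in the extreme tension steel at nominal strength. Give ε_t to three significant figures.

ε_t ≈ 0.00476

a = A_s f_y/(0.85 f'_c b) = 193.80 mm.
β₁ = 0.85, so c = a/β₁ = 193.80/0.85 = 228.00 mm.
From the linear strain diagram with ε_cu = 0.003: ε_t = 0.003 (d − c)/c = 0.003 × (590 − 228.00)/228.00 = 0.00476.
ε_t is between 0.004 and 0.005 — transition zone.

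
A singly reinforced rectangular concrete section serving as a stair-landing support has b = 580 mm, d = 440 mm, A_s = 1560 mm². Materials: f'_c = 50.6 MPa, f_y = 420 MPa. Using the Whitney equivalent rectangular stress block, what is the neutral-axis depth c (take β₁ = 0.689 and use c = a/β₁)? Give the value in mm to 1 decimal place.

c ≈ 38.1 mm

T = A_s f_y = 1560 × 420 = 655200 N = 655.2 kN.
Setting C = 0.85 f'_c a b equal to T: a = 655200/(0.85 × 50.6 × 580) = 26.265 mm.
With β₁ = 0.689, c = a/β₁ = 26.265/0.689 = 38.1 mm.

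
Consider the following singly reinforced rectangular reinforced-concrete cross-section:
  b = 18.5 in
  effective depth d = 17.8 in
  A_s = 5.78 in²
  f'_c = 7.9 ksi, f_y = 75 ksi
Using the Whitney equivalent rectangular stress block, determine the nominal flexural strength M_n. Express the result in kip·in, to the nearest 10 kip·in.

M_n ≈ 6960 kip·in

T = A_s f_y = 5.78 × 75 = 433.5 kips.
a = T/(0.85 f'_c b) = 433.5/(0.85 × 7.9 × 18.5) = 3.490 in.
M_n = T(d − a/2) = 433.5 × (17.8 − 1.745) = 6959.8 kip·in.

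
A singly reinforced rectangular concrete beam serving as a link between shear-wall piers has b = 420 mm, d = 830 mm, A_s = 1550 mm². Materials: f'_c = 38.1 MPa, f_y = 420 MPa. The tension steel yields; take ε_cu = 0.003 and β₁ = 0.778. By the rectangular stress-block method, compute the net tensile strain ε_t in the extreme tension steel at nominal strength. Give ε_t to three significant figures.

ε_t ≈ 0.0375

a = A_s f_y/(0.85 f'_c b) = 47.86 mm.
β₁ = 0.778, so c = a/β₁ = 47.86/0.778 = 61.52 mm.
From the linear strain diagram with ε_cu = 0.003: ε_t = 0.003 (d − c)/c = 0.003 × (830 − 61.52)/61.52 = 0.0375.
Since ε_t ≥ 0.005, the section is tension-controlled.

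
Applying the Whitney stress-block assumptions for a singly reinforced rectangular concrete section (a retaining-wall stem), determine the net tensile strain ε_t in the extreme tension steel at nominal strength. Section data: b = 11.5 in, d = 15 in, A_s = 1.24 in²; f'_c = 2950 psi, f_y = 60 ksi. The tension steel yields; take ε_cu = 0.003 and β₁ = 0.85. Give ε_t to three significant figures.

ε_t ≈ 0.0118

a = A_s f_y/(0.85 f'_c b) = 2.580 in.
β₁ = 0.85, so c = a/β₁ = 2.580/0.85 = 3.035 in.
From the linear strain diagram with ε_cu = 0.003: ε_t = 0.003 (d − c)/c = 0.003 × (15 − 3.035)/3.035 = 0.0118.
Since ε_t ≥ 0.005, the section is tension-controlled.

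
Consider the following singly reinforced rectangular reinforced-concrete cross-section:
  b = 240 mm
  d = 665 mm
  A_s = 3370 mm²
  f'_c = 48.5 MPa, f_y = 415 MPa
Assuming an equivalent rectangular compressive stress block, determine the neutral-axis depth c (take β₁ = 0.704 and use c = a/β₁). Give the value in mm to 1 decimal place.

T = A_s f_y = 3370 × 415 = 1398550 N = 1398.55 kN.
Setting C = 0.85 f'_c a b equal to T: a = 1398550/(0.85 × 48.5 × 240) = 141.353 mm.
With β₁ = 0.704, c = a/β₁ = 141.353/0.704 = 200.8 mm.

c ≈ 200.8 mm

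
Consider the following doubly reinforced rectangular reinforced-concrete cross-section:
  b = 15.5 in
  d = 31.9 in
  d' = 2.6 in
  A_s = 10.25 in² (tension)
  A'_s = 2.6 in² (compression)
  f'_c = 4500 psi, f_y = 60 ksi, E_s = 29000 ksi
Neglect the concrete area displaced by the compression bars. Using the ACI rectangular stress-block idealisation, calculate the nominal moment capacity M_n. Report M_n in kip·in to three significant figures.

M_n ≈ 17400 kip·in

Assume both steels yield.
a = (A_s − A'_s) f_y/(0.85 f'_c b) = (10.25 − 2.6) × 60/(0.85 × 4.5 × 15.5) = 7.742 in.
c = a/β₁ = 7.742/0.825 = 9.384 in; ε'_s = 0.003(c − d')/c = 0.0022 ≥ ε_y = 0.0021, so the compression steel yields.
M_n = (A_s − A'_s) f_y (d − a/2) + A'_s f_y (d − d') = 459 × (31.9 − 3.871) + 156 × (31.9 − 2.6) = 12865.3 + 4570.8 = 17436.1 kip·in.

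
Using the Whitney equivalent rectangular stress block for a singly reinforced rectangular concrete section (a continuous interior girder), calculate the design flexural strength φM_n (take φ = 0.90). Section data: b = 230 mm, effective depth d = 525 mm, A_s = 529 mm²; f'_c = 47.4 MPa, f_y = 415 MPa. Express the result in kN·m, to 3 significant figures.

T = A_s f_y = 529 × 415 = 219535 N = 219.535 kN.
From C = T: a = T/(0.85 f'_c b) = 219535/(0.85 × 47.4 × 230) = 23.69 mm.
M_n = T(d − a/2) = 219.535 kN × (525 − 11.845) mm = 112.66 kN·m.
φM_n = 0.90 × 112.66 = 101.39 kN·m.

φM_n ≈ 101 kN·m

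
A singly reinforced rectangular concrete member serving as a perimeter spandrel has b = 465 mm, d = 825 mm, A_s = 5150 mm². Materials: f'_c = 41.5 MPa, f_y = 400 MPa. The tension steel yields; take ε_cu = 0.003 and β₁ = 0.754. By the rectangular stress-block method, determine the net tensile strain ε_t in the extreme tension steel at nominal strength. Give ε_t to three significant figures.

ε_t ≈ 0.0119

a = A_s f_y/(0.85 f'_c b) = 125.59 mm.
β₁ = 0.754, so c = a/β₁ = 125.59/0.754 = 166.56 mm.
From the linear strain diagram with ε_cu = 0.003: ε_t = 0.003 (d − c)/c = 0.003 × (825 − 166.56)/166.56 = 0.0119.
Since ε_t ≥ 0.005, the section is tension-controlled.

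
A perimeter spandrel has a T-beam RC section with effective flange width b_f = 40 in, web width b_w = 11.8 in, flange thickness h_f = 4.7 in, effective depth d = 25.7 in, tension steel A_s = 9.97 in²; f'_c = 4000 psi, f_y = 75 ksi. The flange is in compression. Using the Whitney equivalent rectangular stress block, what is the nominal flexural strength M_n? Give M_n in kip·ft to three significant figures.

M_n ≈ 1420 kip·ft

Tension: T = A_s f_y = 9.97 × 75 = 747.75 kips.
Try a within the flange: a = T/(0.85 f'_c b_f) = 747.75/(0.85 × 4 × 40) = 5.498 in.
a = 5.498 > h_f = 4.7 in: the block extends into the web. Split into flange-overhang and web parts.
C_f = 0.85 f'_c (b_f − b_w) h_f = 0.85 × 4 × (40 − 11.8) × 4.7 = 450.6 kips.
Remaining web compression depth: a_w = (T − C_f)/(0.85 f'_c b_w) = (747.75 − 450.6)/(0.85 × 4 × 11.8) = 7.407 in.
M_n = C_f(d − h_f/2) + (T − C_f)(d − a_w/2) = 450.6 × (25.7 − 2.35) + 297.15 × (25.7 − 3.7035) = 10521.5 + 6536.3 = 17057.8 kip·in.
M_n = 17057.8/12 = 1421.48 kip·ft.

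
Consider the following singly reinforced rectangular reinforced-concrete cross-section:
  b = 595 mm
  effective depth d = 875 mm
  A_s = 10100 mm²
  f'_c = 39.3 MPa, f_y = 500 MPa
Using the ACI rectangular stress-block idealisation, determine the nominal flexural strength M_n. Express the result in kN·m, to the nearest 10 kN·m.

M_n ≈ 3780 kN·m

T = A_s f_y = 10100 × 500 = 5050000 N = 5050 kN.
From C = T: a = T/(0.85 f'_c b) = 5050000/(0.85 × 39.3 × 595) = 254.08 mm.
M_n = T(d − a/2) = 5050 kN × (875 − 127.04) mm = 3777.20 kN·m.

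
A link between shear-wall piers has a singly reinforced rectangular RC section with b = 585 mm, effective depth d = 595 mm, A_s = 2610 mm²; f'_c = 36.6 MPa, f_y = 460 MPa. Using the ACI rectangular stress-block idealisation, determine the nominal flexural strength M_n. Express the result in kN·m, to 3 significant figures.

M_n ≈ 675 kN·m

T = A_s f_y = 2610 × 460 = 1200600 N = 1200.6 kN.
From C = T: a = T/(0.85 f'_c b) = 1200600/(0.85 × 36.6 × 585) = 65.97 mm.
M_n = T(d − a/2) = 1200.6 kN × (595 − 32.985) mm = 674.76 kN·m.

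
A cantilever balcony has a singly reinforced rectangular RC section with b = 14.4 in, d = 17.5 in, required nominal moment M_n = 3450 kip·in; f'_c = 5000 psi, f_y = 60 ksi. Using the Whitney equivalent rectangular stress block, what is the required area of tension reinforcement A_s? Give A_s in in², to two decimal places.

A_s ≈ 3.66 in²

From M_n = 0.85 f'_c a b (d − a/2):
a = d − √(d² − 2M_n/(0.85 f'_c b)) = 17.5 − √(17.5² − 2 × 3450/(0.85 × 5 × 14.4)) = 3.589 in.
A_s = 0.85 f'_c a b / f_y = 0.85 × 5 × 3.589 × 14.4 / 60 = 3.661 in².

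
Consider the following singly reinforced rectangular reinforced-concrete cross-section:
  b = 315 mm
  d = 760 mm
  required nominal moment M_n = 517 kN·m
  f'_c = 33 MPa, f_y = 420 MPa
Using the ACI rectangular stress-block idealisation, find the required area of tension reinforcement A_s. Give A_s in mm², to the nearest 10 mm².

With M_n = 0.85 f'_c a b (d − a/2), solve the quadratic for a:
a = d − √(d² − 2M_n/(0.85 f'_c b)) = 760 − √(760² − 2 × 517×10⁶/(0.85 × 33 × 315)) = 81.34 mm.
A_s = 0.85 f'_c a b / f_y = 0.85 × 33 × 81.34 × 315 / 420 = 1711.2 mm².

A_s ≈ 1710 mm²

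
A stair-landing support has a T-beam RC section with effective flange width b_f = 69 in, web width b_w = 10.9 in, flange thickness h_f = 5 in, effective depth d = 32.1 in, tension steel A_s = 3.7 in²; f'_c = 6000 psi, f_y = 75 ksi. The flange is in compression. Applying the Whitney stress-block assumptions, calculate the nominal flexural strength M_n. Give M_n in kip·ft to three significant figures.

M_n ≈ 733 kip·ft

Tension: T = A_s f_y = 3.7 × 75 = 277.5 kips.
Try a within the flange: a = T/(0.85 f'_c b_f) = 277.5/(0.85 × 6 × 69) = 0.789 in.
Since a = 0.789 ≤ h_f = 5 in, the stress block lies entirely in the flange; analyse as a rectangular beam of width b_f.
M_n = T(d − a/2) = 277.5 × (32.1 − 0.3945) = 8798.3 kip·in.
M_n = 8798.3/12 = 733.19 kip·ft.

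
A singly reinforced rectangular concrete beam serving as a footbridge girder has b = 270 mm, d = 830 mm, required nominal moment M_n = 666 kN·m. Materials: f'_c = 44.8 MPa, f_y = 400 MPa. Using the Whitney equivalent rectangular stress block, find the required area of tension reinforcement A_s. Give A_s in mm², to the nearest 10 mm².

With M_n = 0.85 f'_c a b (d − a/2), solve the quadratic for a:
a = d − √(d² − 2M_n/(0.85 f'_c b)) = 830 − √(830² − 2 × 666×10⁶/(0.85 × 44.8 × 270)) = 82.10 mm.
A_s = 0.85 f'_c a b / f_y = 0.85 × 44.8 × 82.10 × 270 / 400 = 2110.3 mm².

A_s ≈ 2110 mm²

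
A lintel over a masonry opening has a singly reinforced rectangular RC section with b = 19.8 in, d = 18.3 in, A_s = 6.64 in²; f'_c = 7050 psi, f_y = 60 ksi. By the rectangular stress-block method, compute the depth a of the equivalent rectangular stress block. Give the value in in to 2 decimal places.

T = A_s f_y = 6.64 × 60 = 398.4 kips.
a = T/(0.85 f'_c b) = 398.4/(0.85 × 7.05 × 19.8) = 3.36 in.

a ≈ 3.36 in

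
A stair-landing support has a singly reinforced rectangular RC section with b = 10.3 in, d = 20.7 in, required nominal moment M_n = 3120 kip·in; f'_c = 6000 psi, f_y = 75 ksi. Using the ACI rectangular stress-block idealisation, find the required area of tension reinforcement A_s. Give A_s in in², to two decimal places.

A_s ≈ 2.17 in²

From M_n = 0.85 f'_c a b (d − a/2):
a = d − √(d² − 2M_n/(0.85 f'_c b)) = 20.7 − √(20.7² − 2 × 3120/(0.85 × 6 × 10.3)) = 3.102 in.
A_s = 0.85 f'_c a b / f_y = 0.85 × 6 × 3.102 × 10.3 / 75 = 2.173 in².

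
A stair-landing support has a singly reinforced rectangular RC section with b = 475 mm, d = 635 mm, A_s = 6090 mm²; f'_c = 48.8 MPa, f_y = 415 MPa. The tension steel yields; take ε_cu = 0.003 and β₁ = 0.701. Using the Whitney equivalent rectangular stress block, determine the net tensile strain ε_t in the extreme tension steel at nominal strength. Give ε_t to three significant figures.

ε_t ≈ 0.00741

a = A_s f_y/(0.85 f'_c b) = 128.27 mm.
β₁ = 0.701, so c = a/β₁ = 128.27/0.701 = 182.98 mm.
From the linear strain diagram with ε_cu = 0.003: ε_t = 0.003 (d − c)/c = 0.003 × (635 − 182.98)/182.98 = 0.00741.
Since ε_t ≥ 0.005, the section is tension-controlled.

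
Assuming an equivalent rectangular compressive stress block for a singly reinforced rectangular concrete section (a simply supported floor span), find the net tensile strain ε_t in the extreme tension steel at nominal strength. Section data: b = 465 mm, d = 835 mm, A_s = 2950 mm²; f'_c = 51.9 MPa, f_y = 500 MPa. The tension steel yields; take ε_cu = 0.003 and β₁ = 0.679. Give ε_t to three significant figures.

a = A_s f_y/(0.85 f'_c b) = 71.90 mm.
β₁ = 0.679, so c = a/β₁ = 71.90/0.679 = 105.89 mm.
From the linear strain diagram with ε_cu = 0.003: ε_t = 0.003 (d − c)/c = 0.003 × (835 − 105.89)/105.89 = 0.0207.
Since ε_t ≥ 0.005, the section is tension-controlled.

ε_t ≈ 0.0207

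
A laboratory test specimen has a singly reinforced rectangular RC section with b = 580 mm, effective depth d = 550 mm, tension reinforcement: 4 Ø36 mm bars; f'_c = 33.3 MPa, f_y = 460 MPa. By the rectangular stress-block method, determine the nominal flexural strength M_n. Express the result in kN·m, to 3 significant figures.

A_s = 4 × 1018 = 4072 mm².
T = A_s f_y = 4072 × 460 = 1873120 N = 1873.12 kN.
From C = T: a = T/(0.85 f'_c b) = 1873120/(0.85 × 33.3 × 580) = 114.10 mm.
M_n = T(d − a/2) = 1873.12 kN × (550 − 57.05) mm = 923.35 kN·m.

M_n ≈ 923 kN·m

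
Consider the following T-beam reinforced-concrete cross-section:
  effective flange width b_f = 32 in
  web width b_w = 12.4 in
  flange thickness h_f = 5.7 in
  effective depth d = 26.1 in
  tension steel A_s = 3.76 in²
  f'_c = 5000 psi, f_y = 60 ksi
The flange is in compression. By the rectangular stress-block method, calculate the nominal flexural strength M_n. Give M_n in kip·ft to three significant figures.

Tension: T = A_s f_y = 3.76 × 60 = 225.6 kips.
Try a within the flange: a = T/(0.85 f'_c b_f) = 225.6/(0.85 × 5 × 32) = 1.659 in.
Since a = 1.659 ≤ h_f = 5.7 in, the stress block lies entirely in the flange; analyse as a rectangular beam of width b_f.
M_n = T(d − a/2) = 225.6 × (26.1 − 0.8295) = 5701.0 kip·in.
M_n = 5701.0/12 = 475.08 kip·ft.

M_n ≈ 475 kip·ft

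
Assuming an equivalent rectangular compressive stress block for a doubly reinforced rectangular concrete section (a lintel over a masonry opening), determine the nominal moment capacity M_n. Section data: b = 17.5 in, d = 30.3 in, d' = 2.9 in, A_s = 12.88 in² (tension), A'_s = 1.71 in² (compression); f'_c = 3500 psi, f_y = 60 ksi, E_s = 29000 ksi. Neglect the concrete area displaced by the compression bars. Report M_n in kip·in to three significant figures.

Assume both steels yield.
a = (A_s − A'_s) f_y/(0.85 f'_c b) = (12.88 − 1.71) × 60/(0.85 × 3.5 × 17.5) = 12.873 in.
c = a/β₁ = 12.873/0.85 = 15.145 in; ε'_s = 0.003(c − d')/c = 0.0024 ≥ ε_y = 0.0021, so the compression steel yields.
M_n = (A_s − A'_s) f_y (d − a/2) + A'_s f_y (d − d') = 670.2 × (30.3 − 6.4365) + 102.6 × (30.3 − 2.9) = 15993.3 + 2811.2 = 18804.5 kip·in.

M_n ≈ 18800 kip·in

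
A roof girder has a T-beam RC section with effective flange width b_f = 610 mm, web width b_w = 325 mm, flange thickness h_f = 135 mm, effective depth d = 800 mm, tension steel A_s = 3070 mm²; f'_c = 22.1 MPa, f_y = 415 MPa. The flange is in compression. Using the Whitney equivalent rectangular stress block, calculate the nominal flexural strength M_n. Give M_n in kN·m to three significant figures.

M_n ≈ 948 kN·m

Tension: T = A_s f_y = 3070 × 415 = 1274050 N.
Try a within the flange: a = T/(0.85 f'_c b_f) = 1274050/(0.85 × 22.1 × 610) = 111.18 mm.
Since a = 111.18 ≤ h_f = 135 mm, the stress block lies entirely in the flange; analyse as a rectangular beam of width b_f.
M_n = T(d − a/2) = 1274050 × (800 − 55.59) = 948.42 × 10⁶ N·mm.
M_n = 948.42 kN·m.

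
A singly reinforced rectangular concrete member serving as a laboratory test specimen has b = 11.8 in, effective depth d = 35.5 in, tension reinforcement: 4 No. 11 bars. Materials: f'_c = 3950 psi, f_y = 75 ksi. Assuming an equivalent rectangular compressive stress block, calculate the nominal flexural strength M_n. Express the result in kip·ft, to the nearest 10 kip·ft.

M_n ≈ 1150 kip·ft

A_s = 4 × 1.56 = 6.24 in².
T = A_s f_y = 6.24 × 75 = 468 kips.
a = T/(0.85 f'_c b) = 468/(0.85 × 3.95 × 11.8) = 11.813 in.
M_n = T(d − a/2) = 468 × (35.5 − 5.9065) = 13849.8 kip·in = 13849.8/12 = 1154.15 kip·ft.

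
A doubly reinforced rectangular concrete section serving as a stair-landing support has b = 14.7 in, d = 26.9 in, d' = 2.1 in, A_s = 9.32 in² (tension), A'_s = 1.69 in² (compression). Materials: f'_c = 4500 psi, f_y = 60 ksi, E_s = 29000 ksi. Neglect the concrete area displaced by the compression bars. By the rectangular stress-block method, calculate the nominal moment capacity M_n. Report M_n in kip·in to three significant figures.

M_n ≈ 13000 kip·in

Assume both steels yield.
a = (A_s − A'_s) f_y/(0.85 f'_c b) = (9.32 − 1.69) × 60/(0.85 × 4.5 × 14.7) = 8.142 in.
c = a/β₁ = 8.142/0.825 = 9.869 in; ε'_s = 0.003(c − d')/c = 0.0024 ≥ ε_y = 0.0021, so the compression steel yields.
M_n = (A_s − A'_s) f_y (d − a/2) + A'_s f_y (d − d') = 457.8 × (26.9 − 4.071) + 101.4 × (26.9 − 2.1) = 10451.1 + 2514.7 = 12965.8 kip·in.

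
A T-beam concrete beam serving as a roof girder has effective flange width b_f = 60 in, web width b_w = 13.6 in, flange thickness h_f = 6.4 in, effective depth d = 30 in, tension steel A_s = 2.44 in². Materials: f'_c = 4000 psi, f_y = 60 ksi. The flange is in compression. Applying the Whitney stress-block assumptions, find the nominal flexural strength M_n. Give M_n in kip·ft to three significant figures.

M_n ≈ 362 kip·ft

Tension: T = A_s f_y = 2.44 × 60 = 146.4 kips.
Try a within the flange: a = T/(0.85 f'_c b_f) = 146.4/(0.85 × 4 × 60) = 0.718 in.
Since a = 0.718 ≤ h_f = 6.4 in, the stress block lies entirely in the flange; analyse as a rectangular beam of width b_f.
M_n = T(d − a/2) = 146.4 × (30 − 0.359) = 4339.4 kip·in.
M_n = 4339.4/12 = 361.62 kip·ft.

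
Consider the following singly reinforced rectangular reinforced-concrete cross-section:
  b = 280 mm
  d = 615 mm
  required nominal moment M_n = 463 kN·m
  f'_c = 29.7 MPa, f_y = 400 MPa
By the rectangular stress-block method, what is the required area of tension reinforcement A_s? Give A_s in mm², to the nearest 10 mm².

A_s ≈ 2080 mm²

With M_n = 0.85 f'_c a b (d − a/2), solve the quadratic for a:
a = d − √(d² − 2M_n/(0.85 f'_c b)) = 615 − √(615² − 2 × 463×10⁶/(0.85 × 29.7 × 280)) = 117.78 mm.
A_s = 0.85 f'_c a b / f_y = 0.85 × 29.7 × 117.78 × 280 / 400 = 2081.3 mm².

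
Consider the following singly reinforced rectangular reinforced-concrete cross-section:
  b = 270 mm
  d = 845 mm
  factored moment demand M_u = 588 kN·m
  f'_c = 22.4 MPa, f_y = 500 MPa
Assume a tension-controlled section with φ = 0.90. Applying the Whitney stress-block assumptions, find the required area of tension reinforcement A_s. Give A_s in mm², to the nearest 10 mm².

M_n = M_u/φ = 588/0.90 = 653.333 kN·m.
With M_n = 0.85 f'_c a b (d − a/2), solve the quadratic for a:
a = d − √(d² − 2M_n/(0.85 f'_c b)) = 845 − √(845² − 2 × 653.333×10⁶/(0.85 × 22.4 × 270)) = 166.88 mm.
A_s = 0.85 f'_c a b / f_y = 0.85 × 22.4 × 166.88 × 270 / 500 = 1715.8 mm².

A_s ≈ 1720 mm²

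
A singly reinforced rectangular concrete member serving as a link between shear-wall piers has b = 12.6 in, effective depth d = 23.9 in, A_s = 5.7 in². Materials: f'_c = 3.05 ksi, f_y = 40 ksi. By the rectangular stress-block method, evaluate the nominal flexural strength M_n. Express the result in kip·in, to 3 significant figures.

M_n ≈ 4650 kip·in

T = A_s f_y = 5.7 × 40 = 228 kips.
a = T/(0.85 f'_c b) = 228/(0.85 × 3.05 × 12.6) = 6.980 in.
M_n = T(d − a/2) = 228 × (23.9 − 3.49) = 4653.5 kip·in.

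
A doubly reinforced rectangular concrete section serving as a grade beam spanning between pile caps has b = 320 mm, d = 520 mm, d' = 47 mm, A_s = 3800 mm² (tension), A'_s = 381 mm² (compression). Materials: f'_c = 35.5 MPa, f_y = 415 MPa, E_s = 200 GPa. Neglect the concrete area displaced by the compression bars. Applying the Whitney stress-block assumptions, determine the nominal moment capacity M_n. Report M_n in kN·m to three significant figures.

Assume both tension and compression steel yield.
Net tension couple steel: A_s − A'_s = 3419 mm².
a = (A_s − A'_s) f_y / (0.85 f'_c b) = 1418885/(0.85 × 35.5 × 320) = 146.94 mm.
c = a/β₁ = 146.94/0.796 = 184.60 mm; ε'_s = 0.003(c − d')/c = 0.0022 ≥ f_y/E_s = 0.0021, so compression steel does yield.
M_n = (A_s − A'_s) f_y (d − a/2) + A'_s f_y (d − d') = [1418885 × (520 − 73.47) + 158115 × (520 − 47)] × 10⁻⁶ = 633.57 + 74.79 = 708.36 kN·m.

M_n ≈ 708 kN·m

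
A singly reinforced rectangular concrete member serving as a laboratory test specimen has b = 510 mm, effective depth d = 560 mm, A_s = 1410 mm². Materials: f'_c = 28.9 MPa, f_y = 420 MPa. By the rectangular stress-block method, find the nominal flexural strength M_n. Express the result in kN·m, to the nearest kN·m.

M_n ≈ 318 kN·m

T = A_s f_y = 1410 × 420 = 592200 N = 592.2 kN.
From C = T: a = T/(0.85 f'_c b) = 592200/(0.85 × 28.9 × 510) = 47.27 mm.
M_n = T(d − a/2) = 592.2 kN × (560 − 23.635) mm = 317.64 kN·m.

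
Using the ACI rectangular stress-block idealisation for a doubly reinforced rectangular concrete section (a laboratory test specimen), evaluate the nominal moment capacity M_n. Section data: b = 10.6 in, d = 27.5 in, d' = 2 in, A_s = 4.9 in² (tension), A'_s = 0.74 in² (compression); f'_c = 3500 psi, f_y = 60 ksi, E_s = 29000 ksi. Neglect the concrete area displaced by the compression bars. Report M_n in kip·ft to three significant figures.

Assume both steels yield.
a = (A_s − A'_s) f_y/(0.85 f'_c b) = (4.9 − 0.74) × 60/(0.85 × 3.5 × 10.6) = 7.915 in.
c = a/β₁ = 7.915/0.85 = 9.312 in; ε'_s = 0.003(c − d')/c = 0.0024 ≥ ε_y = 0.0021, so the compression steel yields.
M_n = (A_s − A'_s) f_y (d − a/2) + A'_s f_y (d − d') = 249.6 × (27.5 − 3.9575) + 44.4 × (27.5 − 2) = 5876.2 + 1132.2 = 7008.4 kip·in = 7008.4/12 = 584.03 kip·ft.

M_n ≈ 584 kip·ft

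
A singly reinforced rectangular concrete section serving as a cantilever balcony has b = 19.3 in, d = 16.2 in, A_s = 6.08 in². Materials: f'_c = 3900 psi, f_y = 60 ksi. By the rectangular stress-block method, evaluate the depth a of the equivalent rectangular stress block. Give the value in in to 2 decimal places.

a ≈ 5.70 in

T = A_s f_y = 6.08 × 60 = 364.8 kips.
a = T/(0.85 f'_c b) = 364.8/(0.85 × 3.9 × 19.3) = 5.70 in.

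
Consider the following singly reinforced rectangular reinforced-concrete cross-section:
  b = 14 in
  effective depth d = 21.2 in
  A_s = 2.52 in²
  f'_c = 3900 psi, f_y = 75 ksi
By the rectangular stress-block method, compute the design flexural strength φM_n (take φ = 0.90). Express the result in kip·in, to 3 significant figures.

T = A_s f_y = 2.52 × 75 = 189 kips.
a = T/(0.85 f'_c b) = 189/(0.85 × 3.9 × 14) = 4.072 in.
M_n = T(d − a/2) = 189 × (21.2 − 2.036) = 3622.0 kip·in.
φM_n = 0.90 × 3622.0 = 3259.8 kip·in.

φM_n ≈ 3260 kip·in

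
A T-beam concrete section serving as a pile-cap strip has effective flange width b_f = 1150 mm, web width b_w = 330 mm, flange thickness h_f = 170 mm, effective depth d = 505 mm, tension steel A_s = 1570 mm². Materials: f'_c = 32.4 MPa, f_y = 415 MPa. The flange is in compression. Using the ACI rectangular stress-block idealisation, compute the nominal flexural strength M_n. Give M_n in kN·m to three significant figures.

M_n ≈ 322 kN·m

Tension: T = A_s f_y = 1570 × 415 = 651550 N.
Try a within the flange: a = T/(0.85 f'_c b_f) = 651550/(0.85 × 32.4 × 1150) = 20.57 mm.
Since a = 20.57 ≤ h_f = 170 mm, the stress block lies entirely in the flange; analyse as a rectangular beam of width b_f.
M_n = T(d − a/2) = 651550 × (505 − 10.285) = 322.33 × 10⁶ N·mm.
M_n = 322.33 kN·m.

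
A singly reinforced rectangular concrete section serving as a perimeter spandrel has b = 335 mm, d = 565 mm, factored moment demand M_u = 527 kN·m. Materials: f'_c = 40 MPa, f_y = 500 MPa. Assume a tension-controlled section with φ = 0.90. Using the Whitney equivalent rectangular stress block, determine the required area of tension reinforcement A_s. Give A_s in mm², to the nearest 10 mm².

M_n = M_u/φ = 527/0.90 = 585.556 kN·m.
With M_n = 0.85 f'_c a b (d − a/2), solve the quadratic for a:
a = d − √(d² − 2M_n/(0.85 f'_c b)) = 565 − √(565² − 2 × 585.556×10⁶/(0.85 × 40 × 335)) = 99.81 mm.
A_s = 0.85 f'_c a b / f_y = 0.85 × 40 × 99.81 × 335 / 500 = 2273.7 mm².

A_s ≈ 2270 mm²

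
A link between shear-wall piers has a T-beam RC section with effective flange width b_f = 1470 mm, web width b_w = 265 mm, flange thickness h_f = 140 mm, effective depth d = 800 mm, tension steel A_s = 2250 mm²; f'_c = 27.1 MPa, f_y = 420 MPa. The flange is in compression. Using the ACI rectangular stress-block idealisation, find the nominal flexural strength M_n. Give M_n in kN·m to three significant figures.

Tension: T = A_s f_y = 2250 × 420 = 945000 N.
Try a within the flange: a = T/(0.85 f'_c b_f) = 945000/(0.85 × 27.1 × 1470) = 27.91 mm.
Since a = 27.91 ≤ h_f = 140 mm, the stress block lies entirely in the flange; analyse as a rectangular beam of width b_f.
M_n = T(d − a/2) = 945000 × (800 − 13.955) = 742.81 × 10⁶ N·mm.
M_n = 742.81 kN·m.

M_n ≈ 743 kN·m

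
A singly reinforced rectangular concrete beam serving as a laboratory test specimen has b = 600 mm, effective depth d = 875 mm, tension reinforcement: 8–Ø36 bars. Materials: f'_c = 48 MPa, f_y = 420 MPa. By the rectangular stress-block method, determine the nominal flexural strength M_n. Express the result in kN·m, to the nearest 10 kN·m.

M_n ≈ 2750 kN·m

A_s = 8 × 1018 = 8144 mm².
T = A_s f_y = 8144 × 420 = 3420480 N = 3420.48 kN.
From C = T: a = T/(0.85 f'_c b) = 3420480/(0.85 × 48 × 600) = 139.73 mm.
M_n = T(d − a/2) = 3420.48 kN × (875 − 69.865) mm = 2753.95 kN·m.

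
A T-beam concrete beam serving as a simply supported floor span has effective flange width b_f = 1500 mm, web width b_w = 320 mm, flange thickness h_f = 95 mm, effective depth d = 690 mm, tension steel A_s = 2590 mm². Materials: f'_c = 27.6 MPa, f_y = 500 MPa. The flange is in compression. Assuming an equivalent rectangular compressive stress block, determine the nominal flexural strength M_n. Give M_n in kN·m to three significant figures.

Tension: T = A_s f_y = 2590 × 500 = 1295000 N.
Try a within the flange: a = T/(0.85 f'_c b_f) = 1295000/(0.85 × 27.6 × 1500) = 36.80 mm.
Since a = 36.80 ≤ h_f = 95 mm, the stress block lies entirely in the flange; analyse as a rectangular beam of width b_f.
M_n = T(d − a/2) = 1295000 × (690 − 18.4) = 869.72 × 10⁶ N·mm.
M_n = 869.72 kN·m.

M_n ≈ 870 kN·m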